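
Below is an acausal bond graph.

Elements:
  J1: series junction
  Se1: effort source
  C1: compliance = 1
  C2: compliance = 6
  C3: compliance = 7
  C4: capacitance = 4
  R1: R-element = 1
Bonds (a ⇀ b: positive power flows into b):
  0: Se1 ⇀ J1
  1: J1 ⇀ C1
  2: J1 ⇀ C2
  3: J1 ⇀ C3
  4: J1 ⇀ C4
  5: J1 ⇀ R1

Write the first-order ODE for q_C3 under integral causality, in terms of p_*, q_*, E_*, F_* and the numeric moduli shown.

dq_C3/dt = E_Se1 - q_C1 - q_C2/6 - q_C3/7 - q_C4/4

β0 |J1  (Se1 fixes effort; stroke away)
β1 |J1  (prefer integral on C1)
β2 |J1  (prefer integral on C2)
β3 |J1  (C3 integral (e out))
β4 |J1  (C4: C, integral causality)
β5 |R1  (only one flow-in slot at J1)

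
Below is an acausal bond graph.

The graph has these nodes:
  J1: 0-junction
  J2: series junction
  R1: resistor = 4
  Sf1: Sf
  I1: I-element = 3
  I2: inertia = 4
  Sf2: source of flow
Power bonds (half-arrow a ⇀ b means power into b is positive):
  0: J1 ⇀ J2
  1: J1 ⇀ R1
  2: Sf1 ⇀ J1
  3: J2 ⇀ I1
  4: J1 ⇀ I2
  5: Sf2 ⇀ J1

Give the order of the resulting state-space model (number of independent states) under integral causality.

2  (I1, I2 all integral)

bond 2 stroke at Sf1  (Sf1 fixes flow; stroke at Sf1)
bond 5 stroke at Sf2  (Sf2: flow source, stroke at near end)
bond 3 stroke at I1  (prefer integral on I1)
bond 0 stroke at J2  (common-f at J2 fixed by 3)
bond 4 stroke at I2  (prefer integral on I2)
bond 1 stroke at J1  (closing 0-jn rule on J1)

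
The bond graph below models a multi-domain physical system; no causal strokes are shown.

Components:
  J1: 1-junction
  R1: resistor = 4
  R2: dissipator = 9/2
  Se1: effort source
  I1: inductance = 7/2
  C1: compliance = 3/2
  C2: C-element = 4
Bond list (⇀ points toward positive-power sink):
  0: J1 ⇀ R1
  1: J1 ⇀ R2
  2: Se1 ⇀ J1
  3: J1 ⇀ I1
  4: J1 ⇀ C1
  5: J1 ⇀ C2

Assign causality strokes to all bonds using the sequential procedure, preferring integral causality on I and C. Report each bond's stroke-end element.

β0 →J1
β1 →J1
β2 →J1
β3 →I1
β4 →J1
β5 →J1

bond 2 |J1  (Se1: effort source, stroke at far end)
bond 3 |I1  (prefer integral on I1)
bond 0 |J1  (common-f at J1 fixed by 3)
bond 1 |J1  (common-f at J1 fixed by 3)
bond 4 |J1  (J1: bond 3 brought flow, rest push out)
bond 5 |J1  (J1 flow already set via bond 3)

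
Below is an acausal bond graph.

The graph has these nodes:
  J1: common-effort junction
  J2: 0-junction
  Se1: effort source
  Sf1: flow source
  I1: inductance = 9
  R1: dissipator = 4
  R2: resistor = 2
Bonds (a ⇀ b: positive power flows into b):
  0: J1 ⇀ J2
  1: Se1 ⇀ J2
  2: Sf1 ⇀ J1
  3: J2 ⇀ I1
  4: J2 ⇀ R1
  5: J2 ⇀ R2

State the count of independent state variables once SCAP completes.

b1 stroke→J2  (Se1: effort source, stroke at far end)
b2 stroke→Sf1  (Sf1 (Sf) sets flow on bond)
b0 stroke→J1  (J1 needs exactly one e-in)
b3 stroke→I1  (J2 effort already set via bond 1)
b4 stroke→R1  (J2 effort already set via bond 1)
b5 stroke→R2  (J2: bond 1 brought effort, rest push out)

1  (I1 all integral)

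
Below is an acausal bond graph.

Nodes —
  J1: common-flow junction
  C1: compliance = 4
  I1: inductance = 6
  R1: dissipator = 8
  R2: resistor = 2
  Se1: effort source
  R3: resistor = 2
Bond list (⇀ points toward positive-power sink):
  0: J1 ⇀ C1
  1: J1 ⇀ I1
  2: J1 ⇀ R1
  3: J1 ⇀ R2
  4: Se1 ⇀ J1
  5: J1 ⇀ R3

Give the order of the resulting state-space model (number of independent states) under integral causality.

2  (C1, I1 all integral)

β4 stroke→J1  (source Se1 imposes e)
β0 stroke→J1  (C1: C, integral causality)
β1 stroke→I1  (I1: I, integral causality)
β2 stroke→J1  (1-jn J1 has f-setter on 1)
β3 stroke→J1  (J1: bond 1 brought flow, rest push out)
β5 stroke→J1  (J1: bond 1 brought flow, rest push out)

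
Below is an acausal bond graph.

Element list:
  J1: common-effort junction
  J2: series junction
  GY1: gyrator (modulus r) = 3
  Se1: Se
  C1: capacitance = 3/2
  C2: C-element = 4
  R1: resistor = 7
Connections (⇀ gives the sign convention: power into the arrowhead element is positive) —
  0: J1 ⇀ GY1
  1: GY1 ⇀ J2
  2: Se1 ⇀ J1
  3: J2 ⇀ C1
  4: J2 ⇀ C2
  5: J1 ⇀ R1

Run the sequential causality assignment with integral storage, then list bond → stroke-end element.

b2 →J1  (Se1 fixes effort; stroke away)
b0 →GY1  (J1 effort already set via bond 2)
b5 →R1  (common-e at J1 fixed by 2)
b1 →GY1  (GY1: gyrator matches bond 0)
b3 →J2  (J2: bond 1 brought flow, rest push out)
b4 →J2  (J2: bond 1 brought flow, rest push out)

β0 |GY1
β1 |GY1
β2 |J1
β3 |J2
β4 |J2
β5 |R1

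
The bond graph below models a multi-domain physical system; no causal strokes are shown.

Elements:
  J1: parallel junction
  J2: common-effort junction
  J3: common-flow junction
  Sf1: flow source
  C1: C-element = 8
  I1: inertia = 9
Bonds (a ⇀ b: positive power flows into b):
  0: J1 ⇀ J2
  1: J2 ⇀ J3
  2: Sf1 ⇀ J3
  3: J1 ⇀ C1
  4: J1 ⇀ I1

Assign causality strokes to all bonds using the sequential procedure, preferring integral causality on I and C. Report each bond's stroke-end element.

β2 stroke→Sf1  (Sf1: flow source, stroke at near end)
β1 stroke→J3  (1-jn J3 has f-setter on 2)
β0 stroke→J2  (closing 0-jn rule on J2)
β3 stroke→J1  (C1 integral (e out))
β4 stroke→I1  (0-jn J1 has e-setter on 3)

#0 |J2
#1 |J3
#2 |Sf1
#3 |J1
#4 |I1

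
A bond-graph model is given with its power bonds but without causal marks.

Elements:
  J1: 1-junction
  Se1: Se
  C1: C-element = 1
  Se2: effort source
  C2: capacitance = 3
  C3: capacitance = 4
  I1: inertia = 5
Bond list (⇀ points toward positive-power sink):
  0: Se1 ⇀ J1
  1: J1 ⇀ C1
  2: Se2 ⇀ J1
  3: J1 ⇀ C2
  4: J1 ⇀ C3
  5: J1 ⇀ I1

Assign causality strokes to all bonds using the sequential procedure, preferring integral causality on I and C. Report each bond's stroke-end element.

β0 |J1
β1 |J1
β2 |J1
β3 |J1
β4 |J1
β5 |I1

#0 stroke→J1  (Se1 fixes effort; stroke away)
#2 stroke→J1  (source Se2 imposes e)
#1 stroke→J1  (C1 outputs effort q/C1)
#3 stroke→J1  (C2: C, integral causality)
#4 stroke→J1  (C3 outputs effort q/C3)
#5 stroke→I1  (J1 needs exactly one f-in)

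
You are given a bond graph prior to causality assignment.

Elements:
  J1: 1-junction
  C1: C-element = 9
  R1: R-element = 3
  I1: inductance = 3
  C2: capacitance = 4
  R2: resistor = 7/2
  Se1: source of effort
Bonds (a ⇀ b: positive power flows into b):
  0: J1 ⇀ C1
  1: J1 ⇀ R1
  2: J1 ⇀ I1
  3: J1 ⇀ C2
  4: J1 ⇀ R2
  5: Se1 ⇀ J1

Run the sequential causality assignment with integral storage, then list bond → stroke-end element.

b5 stroke at J1  (source Se1 imposes e)
b0 stroke at J1  (C1 outputs effort q/C1)
b2 stroke at I1  (prefer integral on I1)
b1 stroke at J1  (J1 flow already set via bond 2)
b3 stroke at J1  (J1 flow already set via bond 2)
b4 stroke at J1  (1-jn J1 has f-setter on 2)

β0 stroke→J1
β1 stroke→J1
β2 stroke→I1
β3 stroke→J1
β4 stroke→J1
β5 stroke→J1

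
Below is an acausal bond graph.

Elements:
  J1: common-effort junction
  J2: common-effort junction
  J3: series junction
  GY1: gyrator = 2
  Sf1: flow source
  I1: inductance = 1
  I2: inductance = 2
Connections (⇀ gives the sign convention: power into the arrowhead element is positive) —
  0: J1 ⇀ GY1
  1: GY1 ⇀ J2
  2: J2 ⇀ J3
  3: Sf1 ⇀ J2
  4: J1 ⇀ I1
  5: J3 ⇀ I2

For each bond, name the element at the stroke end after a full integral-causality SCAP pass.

#0 |J1
#1 |J2
#2 |J3
#3 |Sf1
#4 |I1
#5 |I2

b3 stroke→Sf1  (Sf1 fixes flow; stroke at Sf1)
b4 stroke→I1  (I1 integral (f out))
b0 stroke→J1  (closing 0-jn rule on J1)
b1 stroke→J2  (GY GY1: same side as bond 0)
b2 stroke→J3  (0-jn J2 has e-setter on 1)
b5 stroke→I2  (J3 needs exactly one f-in)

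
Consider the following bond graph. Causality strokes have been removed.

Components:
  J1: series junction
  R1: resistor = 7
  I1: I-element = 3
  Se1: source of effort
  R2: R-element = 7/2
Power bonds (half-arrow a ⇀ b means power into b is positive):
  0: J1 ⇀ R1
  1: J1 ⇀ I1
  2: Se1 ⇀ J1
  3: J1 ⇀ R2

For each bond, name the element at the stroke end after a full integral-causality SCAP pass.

b2 |J1  (Se1 fixes effort; stroke away)
b1 |I1  (prefer integral on I1)
b0 |J1  (1-jn J1 has f-setter on 1)
b3 |J1  (common-f at J1 fixed by 1)

bond 0 stroke→J1
bond 1 stroke→I1
bond 2 stroke→J1
bond 3 stroke→J1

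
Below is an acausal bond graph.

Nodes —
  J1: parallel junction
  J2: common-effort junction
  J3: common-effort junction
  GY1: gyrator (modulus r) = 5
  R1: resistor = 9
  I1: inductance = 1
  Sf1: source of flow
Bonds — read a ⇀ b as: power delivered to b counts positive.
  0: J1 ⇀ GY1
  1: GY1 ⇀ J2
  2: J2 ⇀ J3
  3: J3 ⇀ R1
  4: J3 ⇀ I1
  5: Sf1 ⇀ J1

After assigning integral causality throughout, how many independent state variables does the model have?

1  (I1 all integral)

#5 |Sf1  (Sf1: flow source, stroke at near end)
#0 |J1  (closing 0-jn rule on J1)
#1 |J2  (GY GY1: same side as bond 0)
#2 |J3  (J2: bond 1 brought effort, rest push out)
#3 |R1  (common-e at J3 fixed by 2)
#4 |I1  (J3 effort already set via bond 2)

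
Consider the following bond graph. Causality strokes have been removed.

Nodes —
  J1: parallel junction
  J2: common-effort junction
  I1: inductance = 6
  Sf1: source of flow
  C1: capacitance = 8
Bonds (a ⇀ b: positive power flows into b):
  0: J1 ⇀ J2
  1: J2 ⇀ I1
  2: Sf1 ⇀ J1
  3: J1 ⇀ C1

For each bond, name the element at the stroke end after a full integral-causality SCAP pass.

b0 stroke at J2
b1 stroke at I1
b2 stroke at Sf1
b3 stroke at J1

b2 →Sf1  (Sf1 fixes flow; stroke at Sf1)
b1 →I1  (I1 outputs flow p/I1)
b0 →J2  (J2: last free bond brings effort in)
b3 →J1  (J1: last free bond brings effort in)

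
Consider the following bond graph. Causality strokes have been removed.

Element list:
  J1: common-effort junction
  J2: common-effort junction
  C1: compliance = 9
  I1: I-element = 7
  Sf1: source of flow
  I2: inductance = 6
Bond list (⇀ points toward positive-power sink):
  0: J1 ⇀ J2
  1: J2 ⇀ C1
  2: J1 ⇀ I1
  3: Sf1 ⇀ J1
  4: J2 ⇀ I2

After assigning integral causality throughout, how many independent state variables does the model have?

#3 |Sf1  (Sf1: flow source, stroke at near end)
#1 |J2  (C1: C, integral causality)
#0 |J1  (0-jn J2 has e-setter on 1)
#4 |I2  (common-e at J2 fixed by 1)
#2 |I1  (J1 effort already set via bond 0)

3  (C1, I1, I2 all integral)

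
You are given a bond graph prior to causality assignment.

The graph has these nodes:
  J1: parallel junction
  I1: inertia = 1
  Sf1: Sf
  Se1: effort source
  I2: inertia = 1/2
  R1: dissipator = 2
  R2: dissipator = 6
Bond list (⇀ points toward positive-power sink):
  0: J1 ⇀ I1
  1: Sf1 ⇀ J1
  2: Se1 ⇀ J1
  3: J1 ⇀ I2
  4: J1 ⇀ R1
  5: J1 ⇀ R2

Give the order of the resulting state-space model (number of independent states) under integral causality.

2  (I1, I2 all integral)

β1 →Sf1  (Sf1 fixes flow; stroke at Sf1)
β2 →J1  (source Se1 imposes e)
β0 →I1  (0-jn J1 has e-setter on 2)
β3 →I2  (J1: bond 2 brought effort, rest push out)
β4 →R1  (J1: bond 2 brought effort, rest push out)
β5 →R2  (J1: bond 2 brought effort, rest push out)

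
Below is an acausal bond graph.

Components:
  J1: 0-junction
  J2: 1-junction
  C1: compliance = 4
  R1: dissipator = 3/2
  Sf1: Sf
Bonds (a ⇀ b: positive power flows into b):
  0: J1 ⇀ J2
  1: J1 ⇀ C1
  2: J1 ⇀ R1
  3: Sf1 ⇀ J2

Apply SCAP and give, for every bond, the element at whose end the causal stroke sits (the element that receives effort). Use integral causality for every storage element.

bond 0 →J2
bond 1 →J1
bond 2 →R1
bond 3 →Sf1

b3 |Sf1  (Sf1 fixes flow; stroke at Sf1)
b0 |J2  (1-jn J2 has f-setter on 3)
b1 |J1  (C1 outputs effort q/C1)
b2 |R1  (common-e at J1 fixed by 1)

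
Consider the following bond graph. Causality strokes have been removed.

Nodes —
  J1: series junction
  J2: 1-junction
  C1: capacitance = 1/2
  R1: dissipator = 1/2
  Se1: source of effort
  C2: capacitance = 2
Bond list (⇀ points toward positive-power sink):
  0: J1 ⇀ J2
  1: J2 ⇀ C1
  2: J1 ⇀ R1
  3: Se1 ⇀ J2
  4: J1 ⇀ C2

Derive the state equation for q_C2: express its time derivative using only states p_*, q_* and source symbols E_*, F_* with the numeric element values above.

dq_C2/dt = 2*E_Se1 - 4*q_C1 - q_C2

#3 |J2  (Se1: effort source, stroke at far end)
#1 |J2  (C1 outputs effort q/C1)
#0 |J1  (J2 needs exactly one f-in)
#4 |J1  (C2: C, integral causality)
#2 |R1  (J1: last free bond brings flow in)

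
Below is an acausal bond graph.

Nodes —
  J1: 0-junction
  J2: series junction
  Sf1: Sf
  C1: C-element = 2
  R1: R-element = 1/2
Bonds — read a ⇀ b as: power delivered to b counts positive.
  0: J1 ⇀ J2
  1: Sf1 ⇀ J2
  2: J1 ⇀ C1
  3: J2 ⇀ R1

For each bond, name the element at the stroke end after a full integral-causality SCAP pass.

b1 stroke→Sf1  (Sf1: flow source, stroke at near end)
b0 stroke→J2  (1-jn J2 has f-setter on 1)
b3 stroke→J2  (J2: bond 1 brought flow, rest push out)
b2 stroke→J1  (J1: last free bond brings effort in)

β0 stroke→J2
β1 stroke→Sf1
β2 stroke→J1
β3 stroke→J2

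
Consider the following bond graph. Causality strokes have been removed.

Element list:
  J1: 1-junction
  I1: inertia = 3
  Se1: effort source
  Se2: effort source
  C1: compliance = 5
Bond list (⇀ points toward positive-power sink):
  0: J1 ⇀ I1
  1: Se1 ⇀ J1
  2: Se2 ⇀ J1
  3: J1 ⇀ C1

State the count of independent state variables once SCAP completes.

2  (C1, I1 all integral)

#1 stroke→J1  (Se1: effort source, stroke at far end)
#2 stroke→J1  (Se2 (Se) sets effort on bond)
#0 stroke→I1  (I1 outputs flow p/I1)
#3 stroke→J1  (1-jn J1 has f-setter on 0)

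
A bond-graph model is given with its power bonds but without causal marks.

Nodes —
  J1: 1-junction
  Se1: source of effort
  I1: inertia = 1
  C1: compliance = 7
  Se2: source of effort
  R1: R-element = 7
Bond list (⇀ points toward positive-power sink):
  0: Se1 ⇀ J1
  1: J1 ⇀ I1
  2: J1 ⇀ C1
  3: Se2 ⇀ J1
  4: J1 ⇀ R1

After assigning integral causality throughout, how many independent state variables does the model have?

2  (C1, I1 all integral)

b0 |J1  (source Se1 imposes e)
b3 |J1  (Se2 fixes effort; stroke away)
b1 |I1  (I1: I, integral causality)
b2 |J1  (1-jn J1 has f-setter on 1)
b4 |J1  (J1 flow already set via bond 1)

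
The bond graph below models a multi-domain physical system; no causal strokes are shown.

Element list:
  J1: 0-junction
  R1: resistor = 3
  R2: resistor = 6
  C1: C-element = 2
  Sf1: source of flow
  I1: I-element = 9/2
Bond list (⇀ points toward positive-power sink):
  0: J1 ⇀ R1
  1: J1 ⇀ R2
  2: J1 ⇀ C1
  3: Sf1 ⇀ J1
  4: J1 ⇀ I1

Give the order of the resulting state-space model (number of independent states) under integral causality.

bond 3 |Sf1  (source Sf1 imposes f)
bond 2 |J1  (C1: C, integral causality)
bond 0 |R1  (common-e at J1 fixed by 2)
bond 1 |R2  (J1: bond 2 brought effort, rest push out)
bond 4 |I1  (J1 effort already set via bond 2)

2  (C1, I1 all integral)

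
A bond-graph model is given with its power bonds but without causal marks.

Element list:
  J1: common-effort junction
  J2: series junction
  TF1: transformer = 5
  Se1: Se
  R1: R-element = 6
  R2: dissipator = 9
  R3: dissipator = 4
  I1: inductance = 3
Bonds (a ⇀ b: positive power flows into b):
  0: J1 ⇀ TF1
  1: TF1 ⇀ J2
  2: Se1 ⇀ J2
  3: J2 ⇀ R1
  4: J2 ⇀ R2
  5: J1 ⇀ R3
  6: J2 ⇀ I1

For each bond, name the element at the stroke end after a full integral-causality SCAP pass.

bond 2 |J2  (Se1 fixes effort; stroke away)
bond 6 |I1  (prefer integral on I1)
bond 1 |J2  (1-jn J2 has f-setter on 6)
bond 3 |J2  (J2: bond 6 brought flow, rest push out)
bond 4 |J2  (common-f at J2 fixed by 6)
bond 0 |TF1  (through TF1, causality passes straight; one stroke at TF1)
bond 5 |J1  (only one effort-in slot at J1)

#0 |TF1
#1 |J2
#2 |J2
#3 |J2
#4 |J2
#5 |J1
#6 |I1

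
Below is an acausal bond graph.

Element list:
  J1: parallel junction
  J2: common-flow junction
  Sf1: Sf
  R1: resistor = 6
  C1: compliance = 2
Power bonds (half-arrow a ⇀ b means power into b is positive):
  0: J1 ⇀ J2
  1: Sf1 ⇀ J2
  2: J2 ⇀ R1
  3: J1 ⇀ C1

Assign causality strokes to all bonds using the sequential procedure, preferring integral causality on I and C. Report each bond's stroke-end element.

#0 stroke→J2
#1 stroke→Sf1
#2 stroke→J2
#3 stroke→J1

#1 stroke at Sf1  (Sf1 fixes flow; stroke at Sf1)
#0 stroke at J2  (common-f at J2 fixed by 1)
#2 stroke at J2  (1-jn J2 has f-setter on 1)
#3 stroke at J1  (J1: last free bond brings effort in)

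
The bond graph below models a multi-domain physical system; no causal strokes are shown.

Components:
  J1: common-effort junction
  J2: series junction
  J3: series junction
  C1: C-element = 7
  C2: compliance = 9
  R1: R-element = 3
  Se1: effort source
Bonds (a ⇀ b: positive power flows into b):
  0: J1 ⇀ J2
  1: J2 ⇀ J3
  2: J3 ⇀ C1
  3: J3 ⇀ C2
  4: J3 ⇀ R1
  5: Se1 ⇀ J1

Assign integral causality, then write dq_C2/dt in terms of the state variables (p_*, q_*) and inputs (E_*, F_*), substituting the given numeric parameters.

dq_C2/dt = E_Se1/3 - q_C1/21 - q_C2/27

β5 →J1  (Se1 fixes effort; stroke away)
β0 →J2  (0-jn J1 has e-setter on 5)
β1 →J3  (J2: last free bond brings flow in)
β2 →J3  (C1: C, integral causality)
β3 →J3  (C2 outputs effort q/C2)
β4 →R1  (J3 needs exactly one f-in)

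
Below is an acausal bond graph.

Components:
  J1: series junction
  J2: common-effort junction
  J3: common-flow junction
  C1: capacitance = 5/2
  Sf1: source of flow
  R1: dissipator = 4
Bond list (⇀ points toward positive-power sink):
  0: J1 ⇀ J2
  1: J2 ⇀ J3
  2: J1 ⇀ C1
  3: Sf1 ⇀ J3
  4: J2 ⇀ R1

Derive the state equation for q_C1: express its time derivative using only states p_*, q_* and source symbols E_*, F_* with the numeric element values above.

dq_C1/dt = F_Sf1 - q_C1/10

#3 →Sf1  (source Sf1 imposes f)
#1 →J3  (common-f at J3 fixed by 3)
#2 →J1  (C1 integral (e out))
#0 →J2  (J1: last free bond brings flow in)
#4 →R1  (0-jn J2 has e-setter on 0)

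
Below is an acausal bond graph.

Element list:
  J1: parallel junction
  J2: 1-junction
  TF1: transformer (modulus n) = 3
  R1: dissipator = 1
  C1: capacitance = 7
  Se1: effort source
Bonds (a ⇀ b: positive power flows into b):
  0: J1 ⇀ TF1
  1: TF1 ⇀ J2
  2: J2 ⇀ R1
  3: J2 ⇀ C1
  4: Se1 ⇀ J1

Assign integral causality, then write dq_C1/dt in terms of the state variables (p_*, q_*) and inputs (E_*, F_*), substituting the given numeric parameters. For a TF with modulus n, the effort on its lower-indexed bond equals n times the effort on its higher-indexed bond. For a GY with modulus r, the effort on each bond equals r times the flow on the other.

dq_C1/dt = E_Se1/3 - q_C1/7

bond 4 →J1  (source Se1 imposes e)
bond 0 →TF1  (J1 effort already set via bond 4)
bond 1 →J2  (TF1 one-in-one-out from 0)
bond 3 →J2  (C1: C, integral causality)
bond 2 →R1  (J2 needs exactly one f-in)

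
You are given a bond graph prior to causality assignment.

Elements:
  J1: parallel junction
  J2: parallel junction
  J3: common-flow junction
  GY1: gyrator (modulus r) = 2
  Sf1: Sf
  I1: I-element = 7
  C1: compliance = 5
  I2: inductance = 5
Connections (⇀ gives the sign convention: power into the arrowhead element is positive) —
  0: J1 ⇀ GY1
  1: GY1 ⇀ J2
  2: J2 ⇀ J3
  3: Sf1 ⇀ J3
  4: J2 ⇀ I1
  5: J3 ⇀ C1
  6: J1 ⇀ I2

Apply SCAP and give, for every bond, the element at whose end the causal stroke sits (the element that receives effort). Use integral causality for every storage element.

β0 →J1
β1 →J2
β2 →J3
β3 →Sf1
β4 →I1
β5 →J3
β6 →I2

bond 3 stroke→Sf1  (Sf1: flow source, stroke at near end)
bond 2 stroke→J3  (common-f at J3 fixed by 3)
bond 5 stroke→J3  (common-f at J3 fixed by 3)
bond 4 stroke→I1  (I1: I, integral causality)
bond 1 stroke→J2  (J2: last free bond brings effort in)
bond 0 stroke→J1  (GY1: gyrator matches bond 1)
bond 6 stroke→I2  (J1 effort already set via bond 0)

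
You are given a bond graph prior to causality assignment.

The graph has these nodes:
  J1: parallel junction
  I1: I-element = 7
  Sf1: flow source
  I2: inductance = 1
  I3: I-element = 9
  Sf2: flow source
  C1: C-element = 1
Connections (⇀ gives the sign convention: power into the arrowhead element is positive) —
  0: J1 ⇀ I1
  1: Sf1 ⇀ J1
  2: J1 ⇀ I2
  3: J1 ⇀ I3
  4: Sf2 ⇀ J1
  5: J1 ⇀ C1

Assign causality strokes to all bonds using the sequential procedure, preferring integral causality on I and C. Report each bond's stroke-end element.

bond 1 stroke at Sf1  (Sf1: flow source, stroke at near end)
bond 4 stroke at Sf2  (Sf2 fixes flow; stroke at Sf2)
bond 0 stroke at I1  (I1 integral (f out))
bond 2 stroke at I2  (I2: I, integral causality)
bond 3 stroke at I3  (I3 outputs flow p/I3)
bond 5 stroke at J1  (only one effort-in slot at J1)

#0 →I1
#1 →Sf1
#2 →I2
#3 →I3
#4 →Sf2
#5 →J1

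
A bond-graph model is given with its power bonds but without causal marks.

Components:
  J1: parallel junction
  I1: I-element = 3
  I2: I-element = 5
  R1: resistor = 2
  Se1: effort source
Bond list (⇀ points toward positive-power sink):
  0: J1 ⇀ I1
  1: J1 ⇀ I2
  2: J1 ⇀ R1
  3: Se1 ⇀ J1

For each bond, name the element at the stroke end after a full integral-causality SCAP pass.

β3 →J1  (Se1 fixes effort; stroke away)
β0 →I1  (J1: bond 3 brought effort, rest push out)
β1 →I2  (0-jn J1 has e-setter on 3)
β2 →R1  (J1 effort already set via bond 3)

β0 stroke→I1
β1 stroke→I2
β2 stroke→R1
β3 stroke→J1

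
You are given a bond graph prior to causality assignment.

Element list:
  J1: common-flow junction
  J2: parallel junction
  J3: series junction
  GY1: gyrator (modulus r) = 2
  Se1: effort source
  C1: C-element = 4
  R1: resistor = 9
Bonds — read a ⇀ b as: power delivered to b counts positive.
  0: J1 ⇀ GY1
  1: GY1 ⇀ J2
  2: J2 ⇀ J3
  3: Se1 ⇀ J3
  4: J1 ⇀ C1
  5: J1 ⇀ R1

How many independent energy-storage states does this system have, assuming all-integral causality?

1  (C1 all integral)

#3 |J3  (source Se1 imposes e)
#2 |J2  (J3: last free bond brings flow in)
#1 |GY1  (common-e at J2 fixed by 2)
#0 |GY1  (GY GY1: same side as bond 1)
#4 |J1  (J1: bond 0 brought flow, rest push out)
#5 |J1  (common-f at J1 fixed by 0)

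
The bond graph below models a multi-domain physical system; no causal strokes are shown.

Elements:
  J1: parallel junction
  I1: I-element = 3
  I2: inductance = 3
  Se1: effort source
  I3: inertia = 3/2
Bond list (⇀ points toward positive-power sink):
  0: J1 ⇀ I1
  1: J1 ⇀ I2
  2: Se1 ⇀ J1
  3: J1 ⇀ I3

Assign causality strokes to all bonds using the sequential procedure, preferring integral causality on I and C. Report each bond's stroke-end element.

#0 |I1
#1 |I2
#2 |J1
#3 |I3

#2 stroke→J1  (source Se1 imposes e)
#0 stroke→I1  (J1: bond 2 brought effort, rest push out)
#1 stroke→I2  (0-jn J1 has e-setter on 2)
#3 stroke→I3  (J1 effort already set via bond 2)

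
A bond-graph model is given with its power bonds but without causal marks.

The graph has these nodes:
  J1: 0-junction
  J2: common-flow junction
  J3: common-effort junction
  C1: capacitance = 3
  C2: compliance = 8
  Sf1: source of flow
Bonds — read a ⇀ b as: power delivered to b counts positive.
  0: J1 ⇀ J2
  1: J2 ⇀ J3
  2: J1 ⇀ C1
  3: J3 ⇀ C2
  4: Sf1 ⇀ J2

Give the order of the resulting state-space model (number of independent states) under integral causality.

2  (C1, C2 all integral)

b4 stroke at Sf1  (Sf1 fixes flow; stroke at Sf1)
b0 stroke at J2  (common-f at J2 fixed by 4)
b1 stroke at J2  (common-f at J2 fixed by 4)
b3 stroke at J3  (only one effort-in slot at J3)
b2 stroke at J1  (J1 needs exactly one e-in)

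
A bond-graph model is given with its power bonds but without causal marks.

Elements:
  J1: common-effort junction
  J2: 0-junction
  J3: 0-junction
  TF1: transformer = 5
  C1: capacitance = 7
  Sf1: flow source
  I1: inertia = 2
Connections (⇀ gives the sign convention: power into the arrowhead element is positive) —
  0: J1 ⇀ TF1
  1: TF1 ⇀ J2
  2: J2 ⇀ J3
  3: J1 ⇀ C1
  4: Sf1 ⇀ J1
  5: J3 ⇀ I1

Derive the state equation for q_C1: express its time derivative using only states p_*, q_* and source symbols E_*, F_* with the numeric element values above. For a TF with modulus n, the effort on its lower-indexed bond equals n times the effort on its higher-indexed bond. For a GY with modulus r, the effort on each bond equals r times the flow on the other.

dq_C1/dt = F_Sf1 - p_I1/10

β4 stroke→Sf1  (Sf1: flow source, stroke at near end)
β3 stroke→J1  (prefer integral on C1)
β0 stroke→TF1  (common-e at J1 fixed by 3)
β1 stroke→J2  (TF1 one-in-one-out from 0)
β2 stroke→J3  (J2 effort already set via bond 1)
β5 stroke→I1  (common-e at J3 fixed by 2)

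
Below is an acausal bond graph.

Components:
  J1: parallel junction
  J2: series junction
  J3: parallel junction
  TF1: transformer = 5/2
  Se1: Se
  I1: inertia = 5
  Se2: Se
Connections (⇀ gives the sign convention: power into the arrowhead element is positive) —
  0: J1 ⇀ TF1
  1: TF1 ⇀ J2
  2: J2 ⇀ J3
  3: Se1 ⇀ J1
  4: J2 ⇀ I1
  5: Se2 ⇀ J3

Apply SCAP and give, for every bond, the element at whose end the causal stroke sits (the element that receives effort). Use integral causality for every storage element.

#0 →TF1
#1 →J2
#2 →J2
#3 →J1
#4 →I1
#5 →J3

bond 3 →J1  (Se1 fixes effort; stroke away)
bond 5 →J3  (Se2 fixes effort; stroke away)
bond 0 →TF1  (J1: bond 3 brought effort, rest push out)
bond 2 →J2  (0-jn J3 has e-setter on 5)
bond 1 →J2  (TF1: transformer flips bond 0)
bond 4 →I1  (closing 1-jn rule on J2)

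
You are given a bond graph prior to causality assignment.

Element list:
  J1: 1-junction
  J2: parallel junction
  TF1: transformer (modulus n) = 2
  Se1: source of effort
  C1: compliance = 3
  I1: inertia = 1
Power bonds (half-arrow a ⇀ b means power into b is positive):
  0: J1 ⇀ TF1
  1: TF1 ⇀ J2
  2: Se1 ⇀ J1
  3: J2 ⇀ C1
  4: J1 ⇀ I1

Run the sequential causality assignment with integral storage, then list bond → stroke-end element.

#2 stroke at J1  (Se1 fixes effort; stroke away)
#3 stroke at J2  (C1 integral (e out))
#1 stroke at TF1  (J2: bond 3 brought effort, rest push out)
#0 stroke at J1  (through TF1, causality passes straight; one stroke at TF1)
#4 stroke at I1  (J1 needs exactly one f-in)

β0 |J1
β1 |TF1
β2 |J1
β3 |J2
β4 |I1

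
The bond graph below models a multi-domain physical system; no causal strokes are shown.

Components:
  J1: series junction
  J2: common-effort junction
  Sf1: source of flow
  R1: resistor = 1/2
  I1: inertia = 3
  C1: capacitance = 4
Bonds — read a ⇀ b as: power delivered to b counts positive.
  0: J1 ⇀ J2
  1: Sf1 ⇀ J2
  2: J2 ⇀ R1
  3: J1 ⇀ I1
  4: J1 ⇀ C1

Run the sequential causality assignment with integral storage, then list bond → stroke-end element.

b1 stroke→Sf1  (source Sf1 imposes f)
b3 stroke→I1  (I1 outputs flow p/I1)
b0 stroke→J1  (common-f at J1 fixed by 3)
b4 stroke→J1  (J1 flow already set via bond 3)
b2 stroke→J2  (only one effort-in slot at J2)

bond 0 stroke at J1
bond 1 stroke at Sf1
bond 2 stroke at J2
bond 3 stroke at I1
bond 4 stroke at J1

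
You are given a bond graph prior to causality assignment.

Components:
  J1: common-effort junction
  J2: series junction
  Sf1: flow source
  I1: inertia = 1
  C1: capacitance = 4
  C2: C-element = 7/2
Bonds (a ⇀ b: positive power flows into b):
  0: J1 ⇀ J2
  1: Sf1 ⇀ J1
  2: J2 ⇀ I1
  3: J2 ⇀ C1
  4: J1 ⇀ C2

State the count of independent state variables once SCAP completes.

3  (C1, C2, I1 all integral)

#1 stroke→Sf1  (Sf1: flow source, stroke at near end)
#2 stroke→I1  (prefer integral on I1)
#0 stroke→J2  (common-f at J2 fixed by 2)
#3 stroke→J2  (J2 flow already set via bond 2)
#4 stroke→J1  (only one effort-in slot at J1)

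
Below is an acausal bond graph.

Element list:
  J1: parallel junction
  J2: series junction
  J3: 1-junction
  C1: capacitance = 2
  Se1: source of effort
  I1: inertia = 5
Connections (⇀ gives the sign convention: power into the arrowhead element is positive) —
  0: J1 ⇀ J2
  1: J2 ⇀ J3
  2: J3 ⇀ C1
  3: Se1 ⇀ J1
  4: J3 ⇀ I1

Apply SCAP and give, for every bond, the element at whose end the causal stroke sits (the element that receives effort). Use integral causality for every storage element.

bond 0 →J2
bond 1 →J3
bond 2 →J3
bond 3 →J1
bond 4 →I1

b3 stroke→J1  (Se1: effort source, stroke at far end)
b0 stroke→J2  (J1: bond 3 brought effort, rest push out)
b1 stroke→J3  (J2 needs exactly one f-in)
b2 stroke→J3  (C1 integral (e out))
b4 stroke→I1  (only one flow-in slot at J3)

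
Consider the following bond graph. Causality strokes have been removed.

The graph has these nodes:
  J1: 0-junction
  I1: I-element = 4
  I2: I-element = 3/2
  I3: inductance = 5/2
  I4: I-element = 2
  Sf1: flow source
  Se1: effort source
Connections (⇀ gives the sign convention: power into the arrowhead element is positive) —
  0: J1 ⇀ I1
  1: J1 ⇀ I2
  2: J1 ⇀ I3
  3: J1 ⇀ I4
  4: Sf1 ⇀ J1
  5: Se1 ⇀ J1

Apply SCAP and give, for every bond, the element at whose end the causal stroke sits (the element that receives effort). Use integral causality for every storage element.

β0 stroke→I1
β1 stroke→I2
β2 stroke→I3
β3 stroke→I4
β4 stroke→Sf1
β5 stroke→J1

#4 |Sf1  (Sf1 fixes flow; stroke at Sf1)
#5 |J1  (Se1 (Se) sets effort on bond)
#0 |I1  (common-e at J1 fixed by 5)
#1 |I2  (J1 effort already set via bond 5)
#2 |I3  (0-jn J1 has e-setter on 5)
#3 |I4  (J1: bond 5 brought effort, rest push out)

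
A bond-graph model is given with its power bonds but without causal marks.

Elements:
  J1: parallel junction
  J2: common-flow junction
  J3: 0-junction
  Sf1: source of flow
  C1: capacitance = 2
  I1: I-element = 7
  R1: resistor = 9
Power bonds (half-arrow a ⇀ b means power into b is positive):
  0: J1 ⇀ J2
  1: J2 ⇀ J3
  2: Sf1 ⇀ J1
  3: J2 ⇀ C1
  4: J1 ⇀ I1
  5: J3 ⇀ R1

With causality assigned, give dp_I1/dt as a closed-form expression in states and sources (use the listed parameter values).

dp_I1/dt = 9*F_Sf1 - 9*p_I1/7 + q_C1/2

β2 →Sf1  (Sf1 (Sf) sets flow on bond)
β3 →J2  (prefer integral on C1)
β4 →I1  (I1 integral (f out))
β0 →J1  (closing 0-jn rule on J1)
β1 →J2  (J2 flow already set via bond 0)
β5 →J3  (J3: last free bond brings effort in)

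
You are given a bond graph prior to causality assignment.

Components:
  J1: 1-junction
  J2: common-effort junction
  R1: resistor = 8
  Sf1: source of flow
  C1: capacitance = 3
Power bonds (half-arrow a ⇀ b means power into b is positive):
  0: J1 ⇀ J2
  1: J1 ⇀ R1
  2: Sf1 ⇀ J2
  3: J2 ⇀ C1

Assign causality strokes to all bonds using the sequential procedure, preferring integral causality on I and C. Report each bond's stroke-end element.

#2 →Sf1  (Sf1 (Sf) sets flow on bond)
#3 →J2  (C1 outputs effort q/C1)
#0 →J1  (J2 effort already set via bond 3)
#1 →R1  (closing 1-jn rule on J1)

β0 →J1
β1 →R1
β2 →Sf1
β3 →J2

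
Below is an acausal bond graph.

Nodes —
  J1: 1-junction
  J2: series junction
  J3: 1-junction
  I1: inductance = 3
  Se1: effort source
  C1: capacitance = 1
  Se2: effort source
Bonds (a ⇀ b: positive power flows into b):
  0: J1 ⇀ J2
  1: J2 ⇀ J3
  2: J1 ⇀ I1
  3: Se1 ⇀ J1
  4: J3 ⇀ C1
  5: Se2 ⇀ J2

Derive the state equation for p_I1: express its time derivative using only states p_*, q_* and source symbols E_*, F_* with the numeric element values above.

dp_I1/dt = E_Se1 + E_Se2 - q_C1

β3 stroke→J1  (source Se1 imposes e)
β5 stroke→J2  (source Se2 imposes e)
β2 stroke→I1  (I1: I, integral causality)
β0 stroke→J1  (J1: bond 2 brought flow, rest push out)
β1 stroke→J2  (common-f at J2 fixed by 0)
β4 stroke→J3  (common-f at J3 fixed by 1)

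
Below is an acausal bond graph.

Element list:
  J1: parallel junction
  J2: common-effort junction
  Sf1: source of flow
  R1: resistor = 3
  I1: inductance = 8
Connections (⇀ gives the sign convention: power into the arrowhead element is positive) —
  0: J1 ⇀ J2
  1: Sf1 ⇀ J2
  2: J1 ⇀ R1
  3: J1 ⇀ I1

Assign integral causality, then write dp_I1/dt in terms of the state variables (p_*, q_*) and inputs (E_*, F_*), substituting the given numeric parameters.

β1 stroke at Sf1  (Sf1 (Sf) sets flow on bond)
β0 stroke at J2  (closing 0-jn rule on J2)
β3 stroke at I1  (I1 integral (f out))
β2 stroke at J1  (J1: last free bond brings effort in)

dp_I1/dt = 3*F_Sf1 - 3*p_I1/8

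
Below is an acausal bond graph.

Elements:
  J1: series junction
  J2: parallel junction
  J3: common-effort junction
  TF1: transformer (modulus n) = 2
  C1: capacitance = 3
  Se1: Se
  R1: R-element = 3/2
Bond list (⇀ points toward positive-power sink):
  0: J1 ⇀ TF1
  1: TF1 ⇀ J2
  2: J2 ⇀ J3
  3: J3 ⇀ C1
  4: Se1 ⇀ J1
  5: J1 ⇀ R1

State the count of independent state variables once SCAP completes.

1  (C1 all integral)

bond 4 stroke→J1  (Se1: effort source, stroke at far end)
bond 3 stroke→J3  (C1: C, integral causality)
bond 2 stroke→J2  (J3 effort already set via bond 3)
bond 1 stroke→TF1  (common-e at J2 fixed by 2)
bond 0 stroke→J1  (through TF1, causality passes straight; one stroke at TF1)
bond 5 stroke→R1  (closing 1-jn rule on J1)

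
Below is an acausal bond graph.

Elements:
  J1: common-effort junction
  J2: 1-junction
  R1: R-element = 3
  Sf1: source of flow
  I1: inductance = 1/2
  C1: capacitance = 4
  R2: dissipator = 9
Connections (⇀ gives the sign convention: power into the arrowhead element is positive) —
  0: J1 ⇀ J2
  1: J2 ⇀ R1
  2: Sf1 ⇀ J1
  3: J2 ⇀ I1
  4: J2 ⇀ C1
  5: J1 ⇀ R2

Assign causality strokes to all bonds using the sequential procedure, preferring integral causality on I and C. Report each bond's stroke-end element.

b0 →J2
b1 →J2
b2 →Sf1
b3 →I1
b4 →J2
b5 →J1

b2 |Sf1  (Sf1 fixes flow; stroke at Sf1)
b3 |I1  (I1 outputs flow p/I1)
b0 |J2  (J2 flow already set via bond 3)
b1 |J2  (J2: bond 3 brought flow, rest push out)
b4 |J2  (common-f at J2 fixed by 3)
b5 |J1  (closing 0-jn rule on J1)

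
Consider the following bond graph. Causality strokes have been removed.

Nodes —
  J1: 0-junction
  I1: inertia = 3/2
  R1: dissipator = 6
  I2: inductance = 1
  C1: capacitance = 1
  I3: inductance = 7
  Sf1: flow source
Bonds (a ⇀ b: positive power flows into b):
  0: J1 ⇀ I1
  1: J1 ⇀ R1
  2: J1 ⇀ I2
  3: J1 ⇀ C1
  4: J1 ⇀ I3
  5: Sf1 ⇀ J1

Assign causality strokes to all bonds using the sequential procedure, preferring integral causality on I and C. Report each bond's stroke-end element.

#0 stroke at I1
#1 stroke at R1
#2 stroke at I2
#3 stroke at J1
#4 stroke at I3
#5 stroke at Sf1

β5 stroke at Sf1  (Sf1 (Sf) sets flow on bond)
β0 stroke at I1  (I1 outputs flow p/I1)
β2 stroke at I2  (I2: I, integral causality)
β3 stroke at J1  (prefer integral on C1)
β1 stroke at R1  (J1: bond 3 brought effort, rest push out)
β4 stroke at I3  (J1 effort already set via bond 3)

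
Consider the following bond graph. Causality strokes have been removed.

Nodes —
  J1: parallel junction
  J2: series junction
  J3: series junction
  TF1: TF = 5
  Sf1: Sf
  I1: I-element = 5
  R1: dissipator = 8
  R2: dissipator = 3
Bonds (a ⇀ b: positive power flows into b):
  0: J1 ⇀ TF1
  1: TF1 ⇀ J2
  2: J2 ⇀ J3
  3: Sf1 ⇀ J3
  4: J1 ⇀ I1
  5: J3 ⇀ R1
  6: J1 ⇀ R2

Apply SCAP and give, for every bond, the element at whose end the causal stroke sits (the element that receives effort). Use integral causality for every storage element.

#0 stroke→TF1
#1 stroke→J2
#2 stroke→J3
#3 stroke→Sf1
#4 stroke→I1
#5 stroke→J3
#6 stroke→J1

bond 3 →Sf1  (Sf1 (Sf) sets flow on bond)
bond 2 →J3  (J3 flow already set via bond 3)
bond 5 →J3  (common-f at J3 fixed by 3)
bond 1 →J2  (common-f at J2 fixed by 2)
bond 0 →TF1  (TF TF1: opposite of bond 1)
bond 4 →I1  (I1 outputs flow p/I1)
bond 6 →J1  (J1 needs exactly one e-in)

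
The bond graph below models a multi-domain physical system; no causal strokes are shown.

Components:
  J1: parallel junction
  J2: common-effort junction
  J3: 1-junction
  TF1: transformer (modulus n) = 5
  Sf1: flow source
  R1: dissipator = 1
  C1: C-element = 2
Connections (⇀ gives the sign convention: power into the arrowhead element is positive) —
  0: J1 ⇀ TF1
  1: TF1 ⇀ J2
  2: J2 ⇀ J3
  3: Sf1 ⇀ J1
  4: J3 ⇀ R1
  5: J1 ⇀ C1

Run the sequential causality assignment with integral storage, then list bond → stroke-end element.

bond 0 stroke at TF1
bond 1 stroke at J2
bond 2 stroke at J3
bond 3 stroke at Sf1
bond 4 stroke at R1
bond 5 stroke at J1

β3 →Sf1  (Sf1 fixes flow; stroke at Sf1)
β5 →J1  (prefer integral on C1)
β0 →TF1  (J1 effort already set via bond 5)
β1 →J2  (TF TF1: opposite of bond 0)
β2 →J3  (J2 effort already set via bond 1)
β4 →R1  (only one flow-in slot at J3)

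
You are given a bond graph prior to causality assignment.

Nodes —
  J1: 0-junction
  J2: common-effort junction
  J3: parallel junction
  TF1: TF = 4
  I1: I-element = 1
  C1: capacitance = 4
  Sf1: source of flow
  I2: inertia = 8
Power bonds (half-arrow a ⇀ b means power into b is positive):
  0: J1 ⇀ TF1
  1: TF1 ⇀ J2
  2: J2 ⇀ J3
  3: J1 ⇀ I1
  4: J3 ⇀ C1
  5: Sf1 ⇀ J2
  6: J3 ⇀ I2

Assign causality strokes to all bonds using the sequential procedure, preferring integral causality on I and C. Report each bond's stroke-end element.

b5 |Sf1  (Sf1: flow source, stroke at near end)
b3 |I1  (I1 outputs flow p/I1)
b0 |J1  (only one effort-in slot at J1)
b1 |TF1  (TF1 one-in-one-out from 0)
b2 |J2  (J2: last free bond brings effort in)
b4 |J3  (prefer integral on C1)
b6 |I2  (0-jn J3 has e-setter on 4)

bond 0 stroke at J1
bond 1 stroke at TF1
bond 2 stroke at J2
bond 3 stroke at I1
bond 4 stroke at J3
bond 5 stroke at Sf1
bond 6 stroke at I2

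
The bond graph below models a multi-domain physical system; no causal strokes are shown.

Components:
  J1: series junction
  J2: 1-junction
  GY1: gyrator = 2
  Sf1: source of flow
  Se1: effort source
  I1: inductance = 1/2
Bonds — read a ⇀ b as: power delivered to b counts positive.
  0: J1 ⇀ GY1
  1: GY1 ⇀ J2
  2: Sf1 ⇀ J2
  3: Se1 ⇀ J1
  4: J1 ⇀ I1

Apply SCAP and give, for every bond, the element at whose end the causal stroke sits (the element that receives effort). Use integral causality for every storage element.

#0 stroke at J1
#1 stroke at J2
#2 stroke at Sf1
#3 stroke at J1
#4 stroke at I1

#2 |Sf1  (Sf1 (Sf) sets flow on bond)
#3 |J1  (source Se1 imposes e)
#1 |J2  (J2: bond 2 brought flow, rest push out)
#0 |J1  (through GY1, causality inverts; strokes same side of GY1)
#4 |I1  (only one flow-in slot at J1)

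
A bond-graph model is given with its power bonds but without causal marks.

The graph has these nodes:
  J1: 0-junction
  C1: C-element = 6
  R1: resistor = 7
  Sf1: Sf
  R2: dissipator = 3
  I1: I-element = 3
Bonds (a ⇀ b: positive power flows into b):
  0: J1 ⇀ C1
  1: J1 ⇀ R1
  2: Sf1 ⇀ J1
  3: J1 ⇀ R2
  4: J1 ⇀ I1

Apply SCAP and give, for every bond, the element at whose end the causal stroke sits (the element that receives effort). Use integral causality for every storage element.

β2 stroke at Sf1  (source Sf1 imposes f)
β0 stroke at J1  (C1 integral (e out))
β1 stroke at R1  (common-e at J1 fixed by 0)
β3 stroke at R2  (0-jn J1 has e-setter on 0)
β4 stroke at I1  (J1: bond 0 brought effort, rest push out)

#0 stroke at J1
#1 stroke at R1
#2 stroke at Sf1
#3 stroke at R2
#4 stroke at I1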